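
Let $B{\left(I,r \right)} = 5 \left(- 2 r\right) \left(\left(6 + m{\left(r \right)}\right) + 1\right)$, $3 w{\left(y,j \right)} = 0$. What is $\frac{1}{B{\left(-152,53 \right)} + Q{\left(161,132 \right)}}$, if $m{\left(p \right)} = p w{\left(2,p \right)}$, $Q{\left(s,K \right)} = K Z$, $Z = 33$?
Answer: $\frac{1}{646} \approx 0.001548$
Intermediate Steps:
$w{\left(y,j \right)} = 0$ ($w{\left(y,j \right)} = \frac{1}{3} \cdot 0 = 0$)
$Q{\left(s,K \right)} = 33 K$ ($Q{\left(s,K \right)} = K 33 = 33 K$)
$m{\left(p \right)} = 0$ ($m{\left(p \right)} = p 0 = 0$)
$B{\left(I,r \right)} = - 70 r$ ($B{\left(I,r \right)} = 5 \left(- 2 r\right) \left(\left(6 + 0\right) + 1\right) = - 10 r \left(6 + 1\right) = - 10 r 7 = - 70 r$)
$\frac{1}{B{\left(-152,53 \right)} + Q{\left(161,132 \right)}} = \frac{1}{\left(-70\right) 53 + 33 \cdot 132} = \frac{1}{-3710 + 4356} = \frac{1}{646}$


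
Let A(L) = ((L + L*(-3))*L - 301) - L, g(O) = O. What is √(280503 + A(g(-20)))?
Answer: √279422 ≈ 528.60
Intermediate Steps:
A(L) = -301 - L - 2*L² (A(L) = ((L - 3*L)*L - 301) - L = ((-2*L)*L - 301) - L = (-2*L² - 301) - L = (-301 - 2*L²) - L = -301 - L - 2*L²)
√(280503 + A(g(-20))) = √(280503 + (-301 - 1*(-20) - 2*(-20)²)) = √(280503 + (-301 + 20 - 2*400)) = √(280503 + (-301 + 20 - 800)) = √(280503 - 1081) = √279422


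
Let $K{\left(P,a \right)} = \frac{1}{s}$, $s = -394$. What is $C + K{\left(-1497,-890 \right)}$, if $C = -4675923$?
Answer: $- \frac{1842313663}{394} \approx -4.6759 \cdot 10^{6}$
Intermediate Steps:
$K{\left(P,a \right)} = - \frac{1}{394}$ ($K{\left(P,a \right)} = \frac{1}{-394} = - \frac{1}{394}$)
$C + K{\left(-1497,-890 \right)} = -4675923 - \frac{1}{394} = - \frac{1842313663}{394}$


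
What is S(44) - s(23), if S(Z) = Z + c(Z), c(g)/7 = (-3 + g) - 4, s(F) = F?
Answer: 280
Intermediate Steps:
c(g) = -49 + 7*g (c(g) = 7*((-3 + g) - 4) = 7*(-7 + g) = -49 + 7*g)
S(Z) = -49 + 8*Z (S(Z) = Z + (-49 + 7*Z) = -49 + 8*Z)
S(44) - s(23) = (-49 + 8*44) - 1*23 = (-49 + 352) - 23 = 303 - 23 = 280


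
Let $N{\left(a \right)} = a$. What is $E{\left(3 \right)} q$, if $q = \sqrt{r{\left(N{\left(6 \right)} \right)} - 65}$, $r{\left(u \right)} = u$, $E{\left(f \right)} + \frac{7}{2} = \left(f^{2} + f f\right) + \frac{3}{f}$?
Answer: $\frac{31 i \sqrt{59}}{2} \approx 119.06 i$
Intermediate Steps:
$E{\left(f \right)} = - \frac{7}{2} + 2 f^{2} + \frac{3}{f}$ ($E{\left(f \right)} = - \frac{7}{2} + \left(\left(f^{2} + f f\right) + \frac{3}{f}\right) = - \frac{7}{2} + \left(\left(f^{2} + f^{2}\right) + \frac{3}{f}\right) = - \frac{7}{2} + \left(2 f^{2} + \frac{3}{f}\right) = - \frac{7}{2} + 2 f^{2} + \frac{3}{f}$)
$q = i \sqrt{59}$ ($q = \sqrt{6 - 65} = \sqrt{-59} = i \sqrt{59} \approx 7.6811 i$)
$E{\left(3 \right)} q = \left(- \frac{7}{2} + 2 \cdot 3^{2} + \frac{3}{3}\right) i \sqrt{59} = \left(- \frac{7}{2} + 2 \cdot 9 + 3 \cdot \frac{1}{3}\right) i \sqrt{59} = \left(- \frac{7}{2} + 18 + 1\right) i \sqrt{59} = \frac{31 i \sqrt{59}}{2}$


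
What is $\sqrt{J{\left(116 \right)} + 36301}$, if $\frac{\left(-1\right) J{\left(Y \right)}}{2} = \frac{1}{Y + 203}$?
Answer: $\frac{\sqrt{3694025423}}{319} \approx 190.53$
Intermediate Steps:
$J{\left(Y \right)} = - \frac{2}{203 + Y}$ ($J{\left(Y \right)} = - \frac{2}{Y + 203} = - \frac{2}{203 + Y}$)
$\sqrt{J{\left(116 \right)} + 36301} = \sqrt{- \frac{2}{203 + 116} + 36301} = \sqrt{- \frac{2}{319} + 36301} = \sqrt{\frac{11580017}{319}} = \frac{\sqrt{3694025423}}{319}$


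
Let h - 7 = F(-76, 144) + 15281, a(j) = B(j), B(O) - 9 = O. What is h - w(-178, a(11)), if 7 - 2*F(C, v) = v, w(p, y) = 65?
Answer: 30309/2 ≈ 15155.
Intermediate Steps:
B(O) = 9 + O
a(j) = 9 + j
F(C, v) = 7/2 - v/2
h = 30439/2 (h = 7 + ((7/2 - ½*144) + 15281) = 7 + ((7/2 - 72) + 15281) = 7 + (-137/2 + 15281) = 7 + 30425/2 = 30439/2 ≈ 15220.)
h - w(-178, a(11)) = 30439/2 - 1*65 = 30439/2 - 65 = 30309/2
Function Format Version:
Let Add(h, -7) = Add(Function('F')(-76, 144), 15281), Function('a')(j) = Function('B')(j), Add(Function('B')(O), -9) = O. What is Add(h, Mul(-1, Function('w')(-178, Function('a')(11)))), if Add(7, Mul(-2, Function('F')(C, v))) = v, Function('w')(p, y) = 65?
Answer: Rational(30309, 2) ≈ 15155.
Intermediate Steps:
Function('B')(O) = Add(9, O)
Function('a')(j) = Add(9, j)
Function('F')(C, v) = Add(Rational(7, 2), Mul(Rational(-1, 2), v))
h = Rational(30439, 2) (h = Add(7, Add(Add(Rational(7, 2), Mul(Rational(-1, 2), 144)), 15281)) = Add(7, Add(Add(Rational(7, 2), -72), 15281)) = Add(7, Add(Rational(-137, 2), 15281)) = Add(7, Rational(30425, 2)) = Rational(30439, 2) ≈ 15220.)
Add(h, Mul(-1, Function('w')(-178, Function('a')(11)))) = Add(Rational(30439, 2), Mul(-1, 65)) = Add(Rational(30439, 2), -65) = Rational(30309, 2)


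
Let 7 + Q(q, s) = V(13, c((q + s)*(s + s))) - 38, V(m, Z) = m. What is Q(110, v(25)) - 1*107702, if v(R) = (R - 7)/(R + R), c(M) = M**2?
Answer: -107734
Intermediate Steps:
v(R) = (-7 + R)/(2*R) (v(R) = (-7 + R)/((2*R)) = (-7 + R)*(1/(2*R)) = (-7 + R)/(2*R))
Q(q, s) = -32 (Q(q, s) = -7 + (13 - 38) = -7 - 25 = -32)
Q(110, v(25)) - 1*107702 = -32 - 1*107702 = -32 - 107702 = -107734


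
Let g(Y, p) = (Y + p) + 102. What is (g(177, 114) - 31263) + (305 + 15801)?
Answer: -14764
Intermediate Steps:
g(Y, p) = 102 + Y + p
(g(177, 114) - 31263) + (305 + 15801) = ((102 + 177 + 114) - 31263) + (305 + 15801) = (393 - 31263) + 16106 = -30870 + 16106 = -14764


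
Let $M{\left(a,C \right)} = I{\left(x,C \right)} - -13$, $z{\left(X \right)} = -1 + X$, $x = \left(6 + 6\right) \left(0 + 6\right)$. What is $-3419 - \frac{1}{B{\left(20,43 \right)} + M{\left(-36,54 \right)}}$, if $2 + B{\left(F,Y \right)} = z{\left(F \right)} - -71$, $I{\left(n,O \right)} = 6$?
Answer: $- \frac{365834}{107} \approx -3419.0$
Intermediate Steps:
$x = 72$ ($x = 12 \cdot 6 = 72$)
$M{\left(a,C \right)} = 19$ ($M{\left(a,C \right)} = 6 - -13 = 6 + 13 = 19$)
$B{\left(F,Y \right)} = 68 + F$ ($B{\left(F,Y \right)} = -2 + \left(\left(-1 + F\right) - -71\right) = -2 + \left(\left(-1 + F\right) + 71\right) = -2 + \left(70 + F\right) = 68 + F$)
$-3419 - \frac{1}{B{\left(20,43 \right)} + M{\left(-36,54 \right)}} = -3419 - \frac{1}{\left(68 + 20\right) + 19} = -3419 - \frac{1}{88 + 19} = -3419 - \frac{1}{107} = - \frac{365834}{107}$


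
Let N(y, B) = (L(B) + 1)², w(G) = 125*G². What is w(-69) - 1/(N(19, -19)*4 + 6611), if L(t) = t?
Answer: 4705653374/7907 ≈ 5.9513e+5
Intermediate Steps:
N(y, B) = (1 + B)² (N(y, B) = (B + 1)² = (1 + B)²)
w(-69) - 1/(N(19, -19)*4 + 6611) = 125*(-69)² - 1/((1 - 19)²*4 + 6611) = 125*4761 - 1/((-18)²*4 + 6611) = 595125 - 1/(324*4 + 6611) = 595125 - 1/(1296 + 6611) = 595125 - 1/7907 = 4705653374/7907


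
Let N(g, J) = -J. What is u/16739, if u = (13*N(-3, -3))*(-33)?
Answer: -1287/16739 ≈ -0.076886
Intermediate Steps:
u = -1287 (u = (13*(-1*(-3)))*(-33) = (13*3)*(-33) = 39*(-33) = -1287)
u/16739 = -1287/16739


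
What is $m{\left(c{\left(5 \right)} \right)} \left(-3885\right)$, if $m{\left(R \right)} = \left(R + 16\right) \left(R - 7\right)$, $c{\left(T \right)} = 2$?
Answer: $349650$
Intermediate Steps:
$m{\left(R \right)} = \left(-7 + R\right) \left(16 + R\right)$ ($m{\left(R \right)} = \left(16 + R\right) \left(-7 + R\right) = \left(-7 + R\right) \left(16 + R\right)$)
$m{\left(c{\left(5 \right)} \right)} \left(-3885\right) = \left(-112 + 2^{2} + 9 \cdot 2\right) \left(-3885\right) = \left(-112 + 4 + 18\right) \left(-3885\right) = \left(-90\right) \left(-3885\right) = 349650$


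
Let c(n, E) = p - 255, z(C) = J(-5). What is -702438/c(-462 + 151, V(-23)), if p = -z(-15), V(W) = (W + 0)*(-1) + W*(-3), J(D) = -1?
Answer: 351219/127 ≈ 2765.5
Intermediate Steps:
V(W) = -4*W (V(W) = W*(-1) - 3*W = -W - 3*W = -4*W)
z(C) = -1
p = 1 (p = -1*(-1) = 1)
c(n, E) = -254 (c(n, E) = 1 - 255 = -254)
-702438/c(-462 + 151, V(-23)) = -702438/(-254) = -702438*(-1/254) = 351219/127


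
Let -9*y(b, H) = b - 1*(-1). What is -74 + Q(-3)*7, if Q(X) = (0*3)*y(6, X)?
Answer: -74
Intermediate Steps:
y(b, H) = -⅑ - b/9 (y(b, H) = -(b - 1*(-1))/9 = -(b + 1)/9 = -(1 + b)/9 = -⅑ - b/9)
Q(X) = 0 (Q(X) = (0*3)*(-⅑ - ⅑*6) = 0*(-⅑ - ⅔) = 0*(-7/9) = 0)
-74 + Q(-3)*7 = -74 + 0*7 = -74 + 0 = -74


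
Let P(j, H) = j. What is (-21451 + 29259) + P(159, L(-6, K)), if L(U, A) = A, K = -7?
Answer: 7967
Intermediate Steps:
(-21451 + 29259) + P(159, L(-6, K)) = (-21451 + 29259) + 159 = 7808 + 159 = 7967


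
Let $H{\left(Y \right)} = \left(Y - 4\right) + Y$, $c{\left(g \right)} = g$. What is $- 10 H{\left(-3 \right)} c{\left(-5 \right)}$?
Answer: $-500$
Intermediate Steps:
$H{\left(Y \right)} = -4 + 2 Y$ ($H{\left(Y \right)} = \left(-4 + Y\right) + Y = -4 + 2 Y$)
$- 10 H{\left(-3 \right)} c{\left(-5 \right)} = - 10 \left(-4 + 2 \left(-3\right)\right) \left(-5\right) = - 10 \left(-4 - 6\right) \left(-5\right) = \left(-10\right) \left(-10\right) \left(-5\right) = 100 \left(-5\right) = -500$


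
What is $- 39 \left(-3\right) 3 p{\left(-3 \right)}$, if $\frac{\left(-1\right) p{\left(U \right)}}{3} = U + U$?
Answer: $6318$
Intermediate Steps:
$p{\left(U \right)} = - 6 U$ ($p{\left(U \right)} = - 3 \left(U + U\right) = - 3 \cdot 2 U = - 6 U$)
$- 39 \left(-3\right) 3 p{\left(-3 \right)} = - 39 \left(-3\right) 3 \left(\left(-6\right) \left(-3\right)\right) = - 39 \left(\left(-9\right) 18\right) = \left(-39\right) \left(-162\right) = 6318$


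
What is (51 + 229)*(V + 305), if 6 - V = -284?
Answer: 166600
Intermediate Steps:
V = 290 (V = 6 - 1*(-284) = 6 + 284 = 290)
(51 + 229)*(V + 305) = (51 + 229)*(290 + 305) = 280*595 = 166600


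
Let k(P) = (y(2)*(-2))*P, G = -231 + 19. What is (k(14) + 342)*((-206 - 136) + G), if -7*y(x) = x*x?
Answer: -198332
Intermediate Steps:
y(x) = -x²/7 (y(x) = -x*x/7 = -x²/7)
G = -212
k(P) = 8*P/7 (k(P) = (-⅐*2²*(-2))*P = (-⅐*4*(-2))*P = (-4/7*(-2))*P = 8*P/7)
(k(14) + 342)*((-206 - 136) + G) = ((8/7)*14 + 342)*((-206 - 136) - 212) = (16 + 342)*(-342 - 212) = 358*(-554) = -198332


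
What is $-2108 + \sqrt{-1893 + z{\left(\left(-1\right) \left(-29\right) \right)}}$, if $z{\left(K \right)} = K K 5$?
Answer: $-2108 + 34 \sqrt{2} \approx -2059.9$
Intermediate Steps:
$z{\left(K \right)} = 5 K^{2}$ ($z{\left(K \right)} = K^{2} \cdot 5 = 5 K^{2}$)
$-2108 + \sqrt{-1893 + z{\left(\left(-1\right) \left(-29\right) \right)}} = -2108 + \sqrt{-1893 + 5 \left(\left(-1\right) \left(-29\right)\right)^{2}} = -2108 + \sqrt{-1893 + 5 \cdot 29^{2}} = -2108 + \sqrt{-1893 + 5 \cdot 841} = -2108 + \sqrt{-1893 + 4205} = -2108 + \sqrt{2312} = -2108 + 34 \sqrt{2}$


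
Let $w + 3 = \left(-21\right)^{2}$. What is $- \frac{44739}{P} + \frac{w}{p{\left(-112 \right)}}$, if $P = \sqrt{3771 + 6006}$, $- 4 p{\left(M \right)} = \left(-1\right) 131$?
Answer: $\frac{1752}{131} - \frac{14913 \sqrt{9777}}{3259} \approx -439.09$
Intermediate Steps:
$p{\left(M \right)} = \frac{131}{4}$ ($p{\left(M \right)} = - \frac{\left(-1\right) 131}{4} = \left(- \frac{1}{4}\right) \left(-131\right) = \frac{131}{4}$)
$P = \sqrt{9777} \approx 98.879$
$w = 438$ ($w = -3 + \left(-21\right)^{2} = -3 + 441 = 438$)
$- \frac{44739}{P} + \frac{w}{p{\left(-112 \right)}} = - \frac{44739}{\sqrt{9777}} + \frac{438}{\frac{131}{4}} = - 44739 \frac{\sqrt{9777}}{9777} + 438 \cdot \frac{4}{131} = - \frac{14913 \sqrt{9777}}{3259} + \frac{1752}{131} = \frac{1752}{131} - \frac{14913 \sqrt{9777}}{3259}$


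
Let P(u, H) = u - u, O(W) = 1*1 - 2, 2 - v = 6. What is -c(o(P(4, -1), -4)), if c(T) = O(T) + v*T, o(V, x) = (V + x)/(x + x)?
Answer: 3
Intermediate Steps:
v = -4 (v = 2 - 1*6 = 2 - 6 = -4)
O(W) = -1 (O(W) = 1 - 2 = -1)
P(u, H) = 0
o(V, x) = (V + x)/(2*x) (o(V, x) = (V + x)/((2*x)) = (V + x)*(1/(2*x)) = (V + x)/(2*x))
c(T) = -1 - 4*T
-c(o(P(4, -1), -4)) = -(-1 - 2*(0 - 4)/(-4)) = -(-1 - 2*(-1)*(-4)/4) = -(-1 - 4*½) = -(-1 - 2) = -1*(-3) = 3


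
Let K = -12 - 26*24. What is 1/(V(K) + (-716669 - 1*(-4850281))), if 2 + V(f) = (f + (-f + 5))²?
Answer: 1/4133635 ≈ 2.4192e-7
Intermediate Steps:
K = -636 (K = -12 - 624 = -636)
V(f) = 23 (V(f) = -2 + (f + (-f + 5))² = -2 + (f + (5 - f))² = -2 + 5² = -2 + 25 = 23)
1/(V(K) + (-716669 - 1*(-4850281))) = 1/(23 + (-716669 - 1*(-4850281))) = 1/(23 + (-716669 + 4850281)) = 1/(23 + 4133612) = 1/4133635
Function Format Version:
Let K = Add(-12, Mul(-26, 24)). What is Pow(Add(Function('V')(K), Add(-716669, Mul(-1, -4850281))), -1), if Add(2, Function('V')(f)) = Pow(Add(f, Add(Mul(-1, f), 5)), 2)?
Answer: Rational(1, 4133635) ≈ 2.4192e-7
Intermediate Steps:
K = -636 (K = Add(-12, -624) = -636)
Function('V')(f) = 23 (Function('V')(f) = Add(-2, Pow(Add(f, Add(Mul(-1, f), 5)), 2)) = Add(-2, Pow(Add(f, Add(5, Mul(-1, f))), 2)) = Add(-2, Pow(5, 2)) = Add(-2, 25) = 23)
Pow(Add(Function('V')(K), Add(-716669, Mul(-1, -4850281))), -1) = Pow(Add(23, Add(-716669, Mul(-1, -4850281))), -1) = Pow(Add(23, Add(-716669, 4850281)), -1) = Pow(Add(23, 4133612), -1) = Pow(4133635, -1) = Rational(1, 4133635)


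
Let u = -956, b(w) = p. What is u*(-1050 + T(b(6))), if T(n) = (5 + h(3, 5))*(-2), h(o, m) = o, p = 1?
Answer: 1019096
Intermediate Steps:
b(w) = 1
T(n) = -16 (T(n) = (5 + 3)*(-2) = 8*(-2) = -16)
u*(-1050 + T(b(6))) = -956*(-1050 - 16) = -956*(-1066) = 1019096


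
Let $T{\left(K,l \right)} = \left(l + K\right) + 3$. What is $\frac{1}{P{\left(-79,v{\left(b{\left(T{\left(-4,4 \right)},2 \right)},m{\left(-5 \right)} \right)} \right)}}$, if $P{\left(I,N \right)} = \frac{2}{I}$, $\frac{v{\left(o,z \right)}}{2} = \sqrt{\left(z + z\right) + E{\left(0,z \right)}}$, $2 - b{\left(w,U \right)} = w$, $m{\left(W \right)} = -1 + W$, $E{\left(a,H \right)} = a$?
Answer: $- \frac{79}{2} \approx -39.5$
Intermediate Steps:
$T{\left(K,l \right)} = 3 + K + l$ ($T{\left(K,l \right)} = \left(K + l\right) + 3 = 3 + K + l$)
$b{\left(w,U \right)} = 2 - w$
$v{\left(o,z \right)} = 2 \sqrt{2} \sqrt{z}$ ($v{\left(o,z \right)} = 2 \sqrt{\left(z + z\right) + 0} = 2 \sqrt{2 z + 0} = 2 \sqrt{2 z} = 2 \sqrt{2} \sqrt{z}$)
$\frac{1}{P{\left(-79,v{\left(b{\left(T{\left(-4,4 \right)},2 \right)},m{\left(-5 \right)} \right)} \right)}} = \frac{1}{2 \frac{1}{-79}} = \frac{1}{2 \left(- \frac{1}{79}\right)} = \frac{1}{- \frac{2}{79}} = - \frac{79}{2}$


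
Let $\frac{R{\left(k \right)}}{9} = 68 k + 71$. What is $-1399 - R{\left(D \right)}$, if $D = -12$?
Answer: $5306$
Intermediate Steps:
$R{\left(k \right)} = 639 + 612 k$ ($R{\left(k \right)} = 9 \left(68 k + 71\right) = 9 \left(71 + 68 k\right) = 639 + 612 k$)
$-1399 - R{\left(D \right)} = -1399 - \left(639 + 612 \left(-12\right)\right) = -1399 - \left(639 - 7344\right) = -1399 - -6705 = -1399 + 6705 = 5306$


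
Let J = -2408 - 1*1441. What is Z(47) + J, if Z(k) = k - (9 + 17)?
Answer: -3828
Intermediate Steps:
Z(k) = -26 + k (Z(k) = k - 1*26 = k - 26 = -26 + k)
J = -3849 (J = -2408 - 1441 = -3849)
Z(47) + J = (-26 + 47) - 3849 = 21 - 3849 = -3828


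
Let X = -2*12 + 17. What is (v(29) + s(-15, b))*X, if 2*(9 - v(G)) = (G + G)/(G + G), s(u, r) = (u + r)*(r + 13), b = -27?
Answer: -8351/2 ≈ -4175.5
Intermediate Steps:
s(u, r) = (13 + r)*(r + u) (s(u, r) = (r + u)*(13 + r) = (13 + r)*(r + u))
v(G) = 17/2 (v(G) = 9 - (G + G)/(2*(G + G)) = 9 - 2*G/(2*(2*G)) = 9 - 2*G*1/(2*G)/2 = 9 - ½*1 = 9 - ½ = 17/2)
X = -7 (X = -24 + 17 = -7)
(v(29) + s(-15, b))*X = (17/2 + ((-27)² + 13*(-27) + 13*(-15) - 27*(-15)))*(-7) = (17/2 + (729 - 351 - 195 + 405))*(-7) = (17/2 + 588)*(-7) = (1193/2)*(-7) = -8351/2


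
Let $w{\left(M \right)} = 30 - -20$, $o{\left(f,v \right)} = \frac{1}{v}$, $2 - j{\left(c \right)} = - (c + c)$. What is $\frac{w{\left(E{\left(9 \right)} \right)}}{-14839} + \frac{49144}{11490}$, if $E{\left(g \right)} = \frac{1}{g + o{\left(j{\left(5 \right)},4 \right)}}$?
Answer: $\frac{364336658}{85250055} \approx 4.2737$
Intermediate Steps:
$j{\left(c \right)} = 2 + 2 c$ ($j{\left(c \right)} = 2 - - (c + c) = 2 - - 2 c = 2 + 2 c$)
$E{\left(g \right)} = \frac{1}{\frac{1}{4} + g}$ ($E{\left(g \right)} = \frac{1}{g + \frac{1}{4}} = \frac{1}{\frac{1}{4} + g}$)
$w{\left(M \right)} = 50$ ($w{\left(M \right)} = 30 + 20 = 50$)
$\frac{w{\left(E{\left(9 \right)} \right)}}{-14839} + \frac{49144}{11490} = \frac{50}{-14839} + \frac{49144}{11490} = 50 \left(- \frac{1}{14839}\right) + 49144 \cdot \frac{1}{11490} = - \frac{50}{14839} + \frac{24572}{5745} = \frac{364336658}{85250055}$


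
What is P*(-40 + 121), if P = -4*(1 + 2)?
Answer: -972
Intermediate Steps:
P = -12 (P = -4*3 = -12)
P*(-40 + 121) = -12*(-40 + 121) = -12*81 = -972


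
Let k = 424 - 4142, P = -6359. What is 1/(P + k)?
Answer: -1/10077 ≈ -9.9236e-5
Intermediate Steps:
k = -3718
1/(P + k) = 1/(-6359 - 3718) = 1/(-10077) = -1/10077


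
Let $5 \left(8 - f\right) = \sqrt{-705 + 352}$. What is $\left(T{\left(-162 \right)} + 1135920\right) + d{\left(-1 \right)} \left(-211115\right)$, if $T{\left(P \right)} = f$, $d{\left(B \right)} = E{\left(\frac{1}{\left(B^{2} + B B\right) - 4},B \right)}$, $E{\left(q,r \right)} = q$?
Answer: $\frac{2482971}{2} - \frac{i \sqrt{353}}{5} \approx 1.2415 \cdot 10^{6} - 3.7577 i$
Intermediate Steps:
$d{\left(B \right)} = \frac{1}{-4 + 2 B^{2}}$ ($d{\left(B \right)} = \frac{1}{\left(B^{2} + B B\right) - 4} = \frac{1}{\left(B^{2} + B^{2}\right) - 4} = \frac{1}{2 B^{2} - 4} = \frac{1}{-4 + 2 B^{2}}$)
$f = 8 - \frac{i \sqrt{353}}{5}$ ($f = 8 - \frac{\sqrt{-705 + 352}}{5} = 8 - \frac{\sqrt{-353}}{5} = 8 - \frac{i \sqrt{353}}{5} \approx 8.0 - 3.7577 i$)
$T{\left(P \right)} = 8 - \frac{i \sqrt{353}}{5}$
$\left(T{\left(-162 \right)} + 1135920\right) + d{\left(-1 \right)} \left(-211115\right) = \left(\left(8 - \frac{i \sqrt{353}}{5}\right) + 1135920\right) + \frac{1}{2 \left(-2 + \left(-1\right)^{2}\right)} \left(-211115\right) = \left(1135928 - \frac{i \sqrt{353}}{5}\right) + \frac{1}{2 \left(-2 + 1\right)} \left(-211115\right) = \left(1135928 - \frac{i \sqrt{353}}{5}\right) + \frac{1}{2 \left(-1\right)} \left(-211115\right) = \left(1135928 - \frac{i \sqrt{353}}{5}\right) + \frac{1}{2} \left(-1\right) \left(-211115\right) = \left(1135928 - \frac{i \sqrt{353}}{5}\right) - - \frac{211115}{2} = \left(1135928 - \frac{i \sqrt{353}}{5}\right) + \frac{211115}{2} = \frac{2482971}{2} - \frac{i \sqrt{353}}{5}$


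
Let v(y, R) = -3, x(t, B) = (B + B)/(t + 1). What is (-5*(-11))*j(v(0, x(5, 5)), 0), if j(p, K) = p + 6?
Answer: 165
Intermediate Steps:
x(t, B) = 2*B/(1 + t) (x(t, B) = (2*B)/(1 + t) = 2*B/(1 + t))
j(p, K) = 6 + p
(-5*(-11))*j(v(0, x(5, 5)), 0) = (-5*(-11))*(6 - 3) = 55*3 = 165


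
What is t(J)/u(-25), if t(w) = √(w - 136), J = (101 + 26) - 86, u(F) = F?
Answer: -I*√95/25 ≈ -0.38987*I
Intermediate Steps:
J = 41 (J = 127 - 86 = 41)
t(w) = √(-136 + w)
t(J)/u(-25) = √(-136 + 41)/(-25) = √(-95)*(-1/25) = (I*√95)*(-1/25) = -I*√95/25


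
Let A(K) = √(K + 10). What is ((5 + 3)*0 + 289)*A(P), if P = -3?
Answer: 289*√7 ≈ 764.62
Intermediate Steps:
A(K) = √(10 + K)
((5 + 3)*0 + 289)*A(P) = ((5 + 3)*0 + 289)*√(10 - 3) = (8*0 + 289)*√7 = (0 + 289)*√7 = 289*√7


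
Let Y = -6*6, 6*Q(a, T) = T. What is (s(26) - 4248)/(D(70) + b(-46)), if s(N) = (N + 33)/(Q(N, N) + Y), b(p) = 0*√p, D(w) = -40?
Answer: 403737/3800 ≈ 106.25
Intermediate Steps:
Q(a, T) = T/6
Y = -36
b(p) = 0
s(N) = (33 + N)/(-36 + N/6) (s(N) = (N + 33)/(N/6 - 36) = (33 + N)/(-36 + N/6))
(s(26) - 4248)/(D(70) + b(-46)) = (6*(33 + 26)/(-216 + 26) - 4248)/(-40 + 0) = (6*59/(-190) - 4248)/(-40) = (6*(-1/190)*59 - 4248)*(-1/40) = (-177/95 - 4248)*(-1/40) = -403737/95*(-1/40) = 403737/3800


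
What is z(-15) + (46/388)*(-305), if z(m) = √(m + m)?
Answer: -7015/194 + I*√30 ≈ -36.16 + 5.4772*I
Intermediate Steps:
z(m) = √2*√m (z(m) = √(2*m) = √2*√m)
z(-15) + (46/388)*(-305) = √2*√(-15) + (46/388)*(-305) = √2*(I*√15) + (46*(1/388))*(-305) = I*√30 + (23/194)*(-305) = I*√30 - 7015/194 = -7015/194 + I*√30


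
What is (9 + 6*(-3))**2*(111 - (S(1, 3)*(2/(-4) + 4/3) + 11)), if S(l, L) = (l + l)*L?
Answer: 7695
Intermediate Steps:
S(l, L) = 2*L*l (S(l, L) = (2*l)*L = 2*L*l)
(9 + 6*(-3))**2*(111 - (S(1, 3)*(2/(-4) + 4/3) + 11)) = (9 + 6*(-3))**2*(111 - ((2*3*1)*(2/(-4) + 4/3) + 11)) = (9 - 18)**2*(111 - (6*(2*(-1/4) + 4*(1/3)) + 11)) = (-9)**2*(111 - (6*(-1/2 + 4/3) + 11)) = 81*(111 - (6*(5/6) + 11)) = 81*(111 - (5 + 11)) = 81*(111 - 1*16) = 81*(111 - 16) = 81*95 = 7695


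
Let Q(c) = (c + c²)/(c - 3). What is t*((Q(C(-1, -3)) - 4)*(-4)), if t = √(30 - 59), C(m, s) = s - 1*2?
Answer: 26*I*√29 ≈ 140.01*I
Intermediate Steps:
C(m, s) = -2 + s (C(m, s) = s - 2 = -2 + s)
Q(c) = (c + c²)/(-3 + c)
t = I*√29 (t = √(-29) = I*√29 ≈ 5.3852*I)
t*((Q(C(-1, -3)) - 4)*(-4)) = (I*√29)*(((-2 - 3)*(1 + (-2 - 3))/(-3 + (-2 - 3)) - 4)*(-4)) = (I*√29)*((-5*(1 - 5)/(-3 - 5) - 4)*(-4)) = (I*√29)*((-5*(-4)/(-8) - 4)*(-4)) = (I*√29)*((-5*(-⅛)*(-4) - 4)*(-4)) = (I*√29)*((-5/2 - 4)*(-4)) = (I*√29)*(-13/2*(-4)) = (I*√29)*26 = 26*I*√29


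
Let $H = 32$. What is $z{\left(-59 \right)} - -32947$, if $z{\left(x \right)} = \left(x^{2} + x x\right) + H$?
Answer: $39941$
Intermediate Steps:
$z{\left(x \right)} = 32 + 2 x^{2}$ ($z{\left(x \right)} = \left(x^{2} + x x\right) + 32 = \left(x^{2} + x^{2}\right) + 32 = 2 x^{2} + 32 = 32 + 2 x^{2}$)
$z{\left(-59 \right)} - -32947 = \left(32 + 2 \left(-59\right)^{2}\right) - -32947 = \left(32 + 2 \cdot 3481\right) + 32947 = \left(32 + 6962\right) + 32947 = 6994 + 32947 = 39941$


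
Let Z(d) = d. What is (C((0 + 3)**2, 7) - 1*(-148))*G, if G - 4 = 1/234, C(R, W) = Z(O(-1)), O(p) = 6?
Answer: 72149/117 ≈ 616.66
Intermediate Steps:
C(R, W) = 6
G = 937/234 (G = 4 + 1/234 = 937/234 ≈ 4.0043)
(C((0 + 3)**2, 7) - 1*(-148))*G = (6 - 1*(-148))*(937/234) = (6 + 148)*(937/234) = 154*(937/234) = 72149/117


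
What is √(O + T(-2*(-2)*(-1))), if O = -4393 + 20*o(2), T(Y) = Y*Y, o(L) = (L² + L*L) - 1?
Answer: I*√4237 ≈ 65.092*I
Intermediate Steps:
o(L) = -1 + 2*L² (o(L) = (L² + L²) - 1 = 2*L² - 1 = -1 + 2*L²)
T(Y) = Y²
O = -4253 (O = -4393 + 20*(-1 + 2*2²) = -4393 + 20*(-1 + 2*4) = -4393 + 20*(-1 + 8) = -4393 + 20*7 = -4393 + 140 = -4253)
√(O + T(-2*(-2)*(-1))) = √(-4253 + (-2*(-2)*(-1))²) = √(-4253 + (4*(-1))²) = √(-4253 + (-4)²) = √(-4253 + 16) = √(-4237) = I*√4237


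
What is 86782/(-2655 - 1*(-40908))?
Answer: 86782/38253 ≈ 2.2686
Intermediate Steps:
86782/(-2655 - 1*(-40908)) = 86782/(-2655 + 40908) = 86782/38253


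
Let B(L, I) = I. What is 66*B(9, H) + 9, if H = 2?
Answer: 141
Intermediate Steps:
66*B(9, H) + 9 = 66*2 + 9 = 132 + 9 = 141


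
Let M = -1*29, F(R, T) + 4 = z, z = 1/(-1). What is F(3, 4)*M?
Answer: 145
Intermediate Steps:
z = -1
F(R, T) = -5 (F(R, T) = -4 - 1 = -5)
M = -29
F(3, 4)*M = -5*(-29) = 145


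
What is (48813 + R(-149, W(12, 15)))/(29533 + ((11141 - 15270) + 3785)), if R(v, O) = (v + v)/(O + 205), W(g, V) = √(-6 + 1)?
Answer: 205154930/122681367 + 149*I*√5/613406835 ≈ 1.6723 + 5.4315e-7*I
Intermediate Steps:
W(g, V) = I*√5 (W(g, V) = √(-5) = I*√5)
R(v, O) = 2*v/(205 + O) (R(v, O) = (2*v)/(205 + O) = 2*v/(205 + O))
(48813 + R(-149, W(12, 15)))/(29533 + ((11141 - 15270) + 3785)) = (48813 + 2*(-149)/(205 + I*√5))/(29533 + ((11141 - 15270) + 3785)) = (48813 - 298/(205 + I*√5))/(29533 + (-4129 + 3785)) = (48813 - 298/(205 + I*√5))/(29533 - 344) = (48813 - 298/(205 + I*√5))/29189 = (48813 - 298/(205 + I*√5))*(1/29189) = 48813/29189 - 298/(29189*(205 + I*√5))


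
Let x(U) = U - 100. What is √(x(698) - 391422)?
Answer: 14*I*√1994 ≈ 625.16*I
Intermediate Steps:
x(U) = -100 + U
√(x(698) - 391422) = √((-100 + 698) - 391422) = √(598 - 391422) = √(-390824) = 14*I*√1994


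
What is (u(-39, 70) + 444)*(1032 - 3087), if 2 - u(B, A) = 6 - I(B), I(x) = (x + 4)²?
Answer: -3421575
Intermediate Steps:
I(x) = (4 + x)²
u(B, A) = -4 + (4 + B)² (u(B, A) = 2 - (6 - (4 + B)²) = 2 + (-6 + (4 + B)²) = -4 + (4 + B)²)
(u(-39, 70) + 444)*(1032 - 3087) = ((-4 + (4 - 39)²) + 444)*(1032 - 3087) = ((-4 + (-35)²) + 444)*(-2055) = ((-4 + 1225) + 444)*(-2055) = (1221 + 444)*(-2055) = 1665*(-2055) = -3421575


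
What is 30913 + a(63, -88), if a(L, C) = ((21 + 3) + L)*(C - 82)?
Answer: 16123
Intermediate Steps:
a(L, C) = (-82 + C)*(24 + L) (a(L, C) = (24 + L)*(-82 + C) = (-82 + C)*(24 + L))
30913 + a(63, -88) = 30913 + (-1968 - 82*63 + 24*(-88) - 88*63) = 30913 + (-1968 - 5166 - 2112 - 5544) = 30913 - 14790 = 16123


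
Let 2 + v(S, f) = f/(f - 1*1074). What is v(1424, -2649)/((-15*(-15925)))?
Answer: -41/7601125 ≈ -5.3939e-6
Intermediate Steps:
v(S, f) = -2 + f/(-1074 + f) (v(S, f) = -2 + f/(f - 1*1074) = -2 + f/(f - 1074) = -2 + f/(-1074 + f))
v(1424, -2649)/((-15*(-15925))) = ((2148 - 1*(-2649))/(-1074 - 2649))/((-15*(-15925))) = ((2148 + 2649)/(-3723))/238875 = -1/3723*4797*(1/238875) = -1599/1241*1/238875 = -41/7601125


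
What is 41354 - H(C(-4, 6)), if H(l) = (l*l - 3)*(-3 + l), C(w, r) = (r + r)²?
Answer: -2881999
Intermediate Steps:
C(w, r) = 4*r² (C(w, r) = (2*r)² = 4*r²)
H(l) = (-3 + l)*(-3 + l²) (H(l) = (l² - 3)*(-3 + l) = (-3 + l²)*(-3 + l) = (-3 + l)*(-3 + l²))
41354 - H(C(-4, 6)) = 41354 - (9 + (4*6²)³ - 12*6² - 3*(4*6²)²) = 41354 - (9 + (4*36)³ - 12*36 - 3*(4*36)²) = 41354 - (9 + 144³ - 3*144 - 3*144²) = 41354 - (9 + 2985984 - 432 - 3*20736) = 41354 - (9 + 2985984 - 432 - 62208) = 41354 - 1*2923353 = 41354 - 2923353 = -2881999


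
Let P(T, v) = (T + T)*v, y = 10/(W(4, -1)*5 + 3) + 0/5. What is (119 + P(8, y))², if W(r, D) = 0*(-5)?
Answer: 267289/9 ≈ 29699.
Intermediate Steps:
W(r, D) = 0
y = 10/3 (y = 10/(0*5 + 3) + 0/5 = 10/(0 + 3) + 0*(⅕) = 10/3 + 0 = 10/3 ≈ 3.3333)
P(T, v) = 2*T*v (P(T, v) = (2*T)*v = 2*T*v)
(119 + P(8, y))² = (119 + 2*8*(10/3))² = (119 + 160/3)² = (517/3)² = 267289/9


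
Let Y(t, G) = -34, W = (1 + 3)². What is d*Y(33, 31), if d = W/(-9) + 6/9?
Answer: 340/9 ≈ 37.778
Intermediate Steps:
W = 16 (W = 4² = 16)
d = -10/9 (d = 16/(-9) + 6/9 = 16*(-⅑) + 6*(⅑) = -16/9 + ⅔ = -10/9 ≈ -1.1111)
d*Y(33, 31) = -10/9*(-34) = 340/9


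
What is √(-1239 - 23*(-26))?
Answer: I*√641 ≈ 25.318*I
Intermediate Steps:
√(-1239 - 23*(-26)) = √(-1239 + 598) = √(-641) = I*√641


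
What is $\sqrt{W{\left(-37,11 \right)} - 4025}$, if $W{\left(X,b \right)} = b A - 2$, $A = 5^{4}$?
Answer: $4 \sqrt{178} \approx 53.367$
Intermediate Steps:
$A = 625$
$W{\left(X,b \right)} = -2 + 625 b$ ($W{\left(X,b \right)} = b 625 - 2 = 625 b - 2 = -2 + 625 b$)
$\sqrt{W{\left(-37,11 \right)} - 4025} = \sqrt{\left(-2 + 625 \cdot 11\right) - 4025} = \sqrt{\left(-2 + 6875\right) - 4025} = \sqrt{6873 - 4025} = \sqrt{2848} = 4 \sqrt{178}$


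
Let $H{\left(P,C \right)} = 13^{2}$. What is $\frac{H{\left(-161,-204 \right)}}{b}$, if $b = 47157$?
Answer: $\frac{169}{47157} \approx 0.0035838$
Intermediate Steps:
$H{\left(P,C \right)} = 169$
$\frac{H{\left(-161,-204 \right)}}{b} = \frac{169}{47157}$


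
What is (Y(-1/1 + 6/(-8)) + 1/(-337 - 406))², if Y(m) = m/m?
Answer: 550564/552049 ≈ 0.99731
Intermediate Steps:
Y(m) = 1
(Y(-1/1 + 6/(-8)) + 1/(-337 - 406))² = (1 + 1/(-337 - 406))² = (1 + 1/(-743))² = (1 - 1/743)² = (742/743)² = 550564/552049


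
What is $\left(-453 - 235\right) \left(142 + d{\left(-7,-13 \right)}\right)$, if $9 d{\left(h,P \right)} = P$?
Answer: $- \frac{870320}{9} \approx -96702.0$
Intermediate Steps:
$d{\left(h,P \right)} = \frac{P}{9}$
$\left(-453 - 235\right) \left(142 + d{\left(-7,-13 \right)}\right) = \left(-453 - 235\right) \left(142 + \frac{1}{9} \left(-13\right)\right) = - 688 \left(142 - \frac{13}{9}\right) = \left(-688\right) \frac{1265}{9} = - \frac{870320}{9}$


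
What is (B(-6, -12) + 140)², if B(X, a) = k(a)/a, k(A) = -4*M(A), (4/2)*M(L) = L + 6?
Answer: 19321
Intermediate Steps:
M(L) = 3 + L/2 (M(L) = (L + 6)/2 = (6 + L)/2 = 3 + L/2)
k(A) = -12 - 2*A (k(A) = -4*(3 + A/2) = -12 - 2*A)
B(X, a) = (-12 - 2*a)/a
(B(-6, -12) + 140)² = ((-2 - 12/(-12)) + 140)² = ((-2 - 12*(-1/12)) + 140)² = ((-2 + 1) + 140)² = (-1 + 140)² = 139² = 19321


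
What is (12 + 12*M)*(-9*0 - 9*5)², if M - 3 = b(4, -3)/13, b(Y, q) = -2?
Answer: 1215000/13 ≈ 93462.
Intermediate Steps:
M = 37/13 (M = 3 - 2/13 = 37/13 ≈ 2.8462)
(12 + 12*M)*(-9*0 - 9*5)² = (12 + 12*(37/13))*(-9*0 - 9*5)² = (12 + 444/13)*(0 - 45)² = (600/13)*(-45)² = (600/13)*2025 = 1215000/13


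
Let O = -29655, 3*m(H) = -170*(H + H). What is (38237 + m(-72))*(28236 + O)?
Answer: -65837343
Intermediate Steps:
m(H) = -340*H/3 (m(H) = (-170*(H + H))/3 = (-340*H)/3 = -340*H/3)
(38237 + m(-72))*(28236 + O) = (38237 - 340/3*(-72))*(28236 - 29655) = (38237 + 8160)*(-1419) = 46397*(-1419) = -65837343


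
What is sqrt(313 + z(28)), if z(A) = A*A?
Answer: sqrt(1097) ≈ 33.121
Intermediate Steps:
z(A) = A**2
sqrt(313 + z(28)) = sqrt(313 + 28**2) = sqrt(313 + 784) = sqrt(1097)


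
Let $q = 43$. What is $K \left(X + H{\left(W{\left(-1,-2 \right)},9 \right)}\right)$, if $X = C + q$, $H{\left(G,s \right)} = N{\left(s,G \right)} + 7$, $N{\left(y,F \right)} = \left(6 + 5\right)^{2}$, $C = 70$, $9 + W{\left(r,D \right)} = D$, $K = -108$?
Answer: $-26028$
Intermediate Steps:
$W{\left(r,D \right)} = -9 + D$
$N{\left(y,F \right)} = 121$ ($N{\left(y,F \right)} = 11^{2} = 121$)
$H{\left(G,s \right)} = 128$ ($H{\left(G,s \right)} = 121 + 7 = 128$)
$X = 113$ ($X = 70 + 43 = 113$)
$K \left(X + H{\left(W{\left(-1,-2 \right)},9 \right)}\right) = - 108 \left(113 + 128\right) = \left(-108\right) 241 = -26028$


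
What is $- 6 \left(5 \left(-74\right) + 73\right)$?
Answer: $1782$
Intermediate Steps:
$- 6 \left(5 \left(-74\right) + 73\right) = - 6 \left(-370 + 73\right) = \left(-6\right) \left(-297\right) = 1782$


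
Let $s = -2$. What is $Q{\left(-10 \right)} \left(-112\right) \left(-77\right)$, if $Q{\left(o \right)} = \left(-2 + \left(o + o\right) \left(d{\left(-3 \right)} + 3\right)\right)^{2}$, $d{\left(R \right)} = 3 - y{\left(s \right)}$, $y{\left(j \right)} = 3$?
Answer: $33150656$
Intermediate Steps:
$d{\left(R \right)} = 0$ ($d{\left(R \right)} = 3 - 3 = 0$)
$Q{\left(o \right)} = \left(-2 + 6 o\right)^{2}$ ($Q{\left(o \right)} = \left(-2 + \left(o + o\right) \left(0 + 3\right)\right)^{2} = \left(-2 + 2 o 3\right)^{2} = \left(-2 + 6 o\right)^{2}$)
$Q{\left(-10 \right)} \left(-112\right) \left(-77\right) = 4 \left(-1 + 3 \left(-10\right)\right)^{2} \left(-112\right) \left(-77\right) = 4 \left(-1 - 30\right)^{2} \left(-112\right) \left(-77\right) = 4 \left(-31\right)^{2} \left(-112\right) \left(-77\right) = 4 \cdot 961 \left(-112\right) \left(-77\right) = 3844 \left(-112\right) \left(-77\right) = \left(-430528\right) \left(-77\right) = 33150656$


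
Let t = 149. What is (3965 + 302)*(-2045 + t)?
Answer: -8090232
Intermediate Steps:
(3965 + 302)*(-2045 + t) = (3965 + 302)*(-2045 + 149) = 4267*(-1896) = -8090232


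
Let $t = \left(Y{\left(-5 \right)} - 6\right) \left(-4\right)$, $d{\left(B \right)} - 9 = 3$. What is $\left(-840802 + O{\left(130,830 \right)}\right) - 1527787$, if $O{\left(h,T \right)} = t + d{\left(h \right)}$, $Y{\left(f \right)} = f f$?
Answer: $-2368653$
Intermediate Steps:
$d{\left(B \right)} = 12$ ($d{\left(B \right)} = 9 + 3 = 12$)
$Y{\left(f \right)} = f^{2}$
$t = -76$ ($t = \left(\left(-5\right)^{2} - 6\right) \left(-4\right) = \left(25 - 6\right) \left(-4\right) = 19 \left(-4\right) = -76$)
$O{\left(h,T \right)} = -64$ ($O{\left(h,T \right)} = -76 + 12 = -64$)
$\left(-840802 + O{\left(130,830 \right)}\right) - 1527787 = \left(-840802 - 64\right) - 1527787 = -840866 - 1527787 = -2368653$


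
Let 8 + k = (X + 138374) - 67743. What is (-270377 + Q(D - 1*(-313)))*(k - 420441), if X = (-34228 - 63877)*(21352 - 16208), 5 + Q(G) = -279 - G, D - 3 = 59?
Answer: 136873705267768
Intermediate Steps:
D = 62 (D = 3 + 59 = 62)
Q(G) = -284 - G (Q(G) = -5 + (-279 - G) = -284 - G)
X = -504652120 (X = -98105*5144 = -504652120)
k = -504581497 (k = -8 + ((-504652120 + 138374) - 67743) = -8 + (-504513746 - 67743) = -8 - 504581489 = -504581497)
(-270377 + Q(D - 1*(-313)))*(k - 420441) = (-270377 + (-284 - (62 - 1*(-313))))*(-504581497 - 420441) = (-270377 + (-284 - (62 + 313)))*(-505001938) = (-270377 + (-284 - 1*375))*(-505001938) = (-270377 + (-284 - 375))*(-505001938) = (-270377 - 659)*(-505001938) = -271036*(-505001938) = 136873705267768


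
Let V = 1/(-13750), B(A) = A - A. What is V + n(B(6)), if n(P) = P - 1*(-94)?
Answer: 1292499/13750 ≈ 94.000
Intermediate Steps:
B(A) = 0
n(P) = 94 + P (n(P) = P + 94 = 94 + P)
V = -1/13750 ≈ -7.2727e-5
V + n(B(6)) = -1/13750 + (94 + 0) = -1/13750 + 94 = 1292499/13750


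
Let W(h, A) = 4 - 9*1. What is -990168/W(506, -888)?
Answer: 990168/5 ≈ 1.9803e+5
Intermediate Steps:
W(h, A) = -5 (W(h, A) = 4 - 9 = -5)
-990168/W(506, -888) = -990168/(-5) = -990168*(-⅕) = 990168/5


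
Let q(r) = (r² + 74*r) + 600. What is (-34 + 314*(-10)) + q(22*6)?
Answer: 24618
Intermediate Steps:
q(r) = 600 + r² + 74*r
(-34 + 314*(-10)) + q(22*6) = (-34 + 314*(-10)) + (600 + (22*6)² + 74*(22*6)) = (-34 - 3140) + (600 + 132² + 74*132) = -3174 + (600 + 17424 + 9768) = -3174 + 27792 = 24618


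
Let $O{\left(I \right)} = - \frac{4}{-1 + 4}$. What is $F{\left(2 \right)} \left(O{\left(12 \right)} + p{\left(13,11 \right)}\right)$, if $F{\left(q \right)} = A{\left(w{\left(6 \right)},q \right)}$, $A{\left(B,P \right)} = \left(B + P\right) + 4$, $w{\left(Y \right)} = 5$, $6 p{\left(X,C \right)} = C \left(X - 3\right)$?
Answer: $187$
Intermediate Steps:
$p{\left(X,C \right)} = \frac{C \left(-3 + X\right)}{6}$ ($p{\left(X,C \right)} = \frac{C \left(X - 3\right)}{6} = \frac{C \left(-3 + X\right)}{6}$)
$O{\left(I \right)} = - \frac{4}{3}$
$A{\left(B,P \right)} = 4 + B + P$
$F{\left(q \right)} = 9 + q$ ($F{\left(q \right)} = 4 + 5 + q = 9 + q$)
$F{\left(2 \right)} \left(O{\left(12 \right)} + p{\left(13,11 \right)}\right) = \left(9 + 2\right) \left(- \frac{4}{3} + \frac{1}{6} \cdot 11 \left(-3 + 13\right)\right) = 11 \left(- \frac{4}{3} + \frac{1}{6} \cdot 11 \cdot 10\right) = 11 \left(- \frac{4}{3} + \frac{55}{3}\right) = 11 \cdot 17 = 187$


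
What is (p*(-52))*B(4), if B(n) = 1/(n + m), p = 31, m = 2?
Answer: -806/3 ≈ -268.67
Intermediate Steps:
B(n) = 1/(2 + n) (B(n) = 1/(n + 2) = 1/(2 + n))
(p*(-52))*B(4) = (31*(-52))/(2 + 4) = -1612/6 = -1612*⅙ = -806/3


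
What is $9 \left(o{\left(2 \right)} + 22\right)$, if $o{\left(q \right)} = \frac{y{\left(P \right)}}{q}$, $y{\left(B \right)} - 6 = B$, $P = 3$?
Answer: $\frac{477}{2} \approx 238.5$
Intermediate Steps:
$y{\left(B \right)} = 6 + B$
$o{\left(q \right)} = \frac{9}{q}$ ($o{\left(q \right)} = \frac{6 + 3}{q} = \frac{9}{q}$)
$9 \left(o{\left(2 \right)} + 22\right) = 9 \left(\frac{9}{2} + 22\right) = 9 \cdot \frac{53}{2} = \frac{477}{2}$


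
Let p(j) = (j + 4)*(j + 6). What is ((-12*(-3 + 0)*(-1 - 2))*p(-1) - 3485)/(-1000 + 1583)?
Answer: -5105/583 ≈ -8.7564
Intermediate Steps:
p(j) = (4 + j)*(6 + j)
((-12*(-3 + 0)*(-1 - 2))*p(-1) - 3485)/(-1000 + 1583) = ((-12*(-3 + 0)*(-1 - 2))*(24 + (-1)² + 10*(-1)) - 3485)/(-1000 + 1583) = ((-(-36)*(-3))*(24 + 1 - 10) - 3485)/583 = (-12*9*15 - 3485)*(1/583) = (-108*15 - 3485)*(1/583) = (-1620 - 3485)*(1/583) = -5105*1/583 = -5105/583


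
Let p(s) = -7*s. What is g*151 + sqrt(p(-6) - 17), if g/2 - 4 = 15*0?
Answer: 1213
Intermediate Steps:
g = 8 (g = 8 + 2*(15*0) = 8 + 2*0 = 8 + 0 = 8)
g*151 + sqrt(p(-6) - 17) = 8*151 + sqrt(-7*(-6) - 17) = 1208 + sqrt(42 - 17) = 1208 + sqrt(25) = 1208 + 5 = 1213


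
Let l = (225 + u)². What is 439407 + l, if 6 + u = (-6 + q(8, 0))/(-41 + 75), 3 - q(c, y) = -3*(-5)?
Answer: 140782419/289 ≈ 4.8714e+5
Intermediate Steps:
q(c, y) = -12 (q(c, y) = 3 - (-3)*(-5) = 3 - 1*15 = 3 - 15 = -12)
u = -111/17 (u = -6 + (-6 - 12)/(-41 + 75) = -6 - 18/34 = -6 - 18*1/34 = -6 - 9/17 = -111/17 ≈ -6.5294)
l = 13793796/289 (l = (225 - 111/17)² = (3714/17)² = 13793796/289 ≈ 47729.)
439407 + l = 439407 + 13793796/289 = 140782419/289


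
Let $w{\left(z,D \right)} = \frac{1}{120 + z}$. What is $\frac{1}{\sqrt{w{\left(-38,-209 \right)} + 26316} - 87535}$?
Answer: $- \frac{7177870}{628312692537} - \frac{\sqrt{176948866}}{628312692537} \approx -1.1445 \cdot 10^{-5}$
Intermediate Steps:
$\frac{1}{\sqrt{w{\left(-38,-209 \right)} + 26316} - 87535} = \frac{1}{\sqrt{\frac{1}{120 - 38} + 26316} - 87535} = \frac{1}{\sqrt{\frac{1}{82} + 26316} - 87535} = \frac{1}{\sqrt{\frac{2157913}{82}} - 87535} = \frac{1}{\frac{\sqrt{176948866}}{82} - 87535} = \frac{1}{-87535 + \frac{\sqrt{176948866}}{82}}$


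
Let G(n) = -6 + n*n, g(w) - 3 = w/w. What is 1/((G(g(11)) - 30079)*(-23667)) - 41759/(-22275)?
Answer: 1100648185916/587105493975 ≈ 1.8747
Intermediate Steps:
g(w) = 4 (g(w) = 3 + w/w = 3 + 1 = 4)
G(n) = -6 + n²
1/((G(g(11)) - 30079)*(-23667)) - 41759/(-22275) = 1/((-6 + 4²) - 30079*(-23667)) - 41759/(-22275) = -1/23667/((-6 + 16) - 30079) - 41759*(-1/22275) = -1/23667/(10 - 30079) + 41759/22275 = -1/23667/(-30069) + 41759/22275 = -1/30069*(-1/23667) + 41759/22275 = 1/711643023 + 41759/22275 = 1100648185916/587105493975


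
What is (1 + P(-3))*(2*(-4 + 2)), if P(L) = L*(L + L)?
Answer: -76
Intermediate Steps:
P(L) = 2*L**2 (P(L) = L*(2*L) = 2*L**2)
(1 + P(-3))*(2*(-4 + 2)) = (1 + 2*(-3)**2)*(2*(-4 + 2)) = (1 + 2*9)*(2*(-2)) = (1 + 18)*(-4) = 19*(-4) = -76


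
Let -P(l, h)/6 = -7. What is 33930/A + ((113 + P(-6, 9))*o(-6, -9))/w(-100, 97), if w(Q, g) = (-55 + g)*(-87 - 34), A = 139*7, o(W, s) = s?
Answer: 8275695/235466 ≈ 35.146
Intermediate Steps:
A = 973
w(Q, g) = 6655 - 121*g (w(Q, g) = (-55 + g)*(-121) = 6655 - 121*g)
P(l, h) = 42 (P(l, h) = -6*(-7) = 42)
33930/A + ((113 + P(-6, 9))*o(-6, -9))/w(-100, 97) = 33930/973 + ((113 + 42)*(-9))/(6655 - 121*97) = 33930*(1/973) + (155*(-9))/(6655 - 11737) = 33930/973 - 1395/(-5082) = 33930/973 - 1395*(-1/5082) = 33930/973 + 465/1694 = 8275695/235466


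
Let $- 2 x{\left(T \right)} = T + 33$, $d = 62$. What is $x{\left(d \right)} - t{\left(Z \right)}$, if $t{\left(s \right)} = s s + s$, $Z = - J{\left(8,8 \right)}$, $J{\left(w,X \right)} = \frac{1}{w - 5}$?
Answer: $- \frac{851}{18} \approx -47.278$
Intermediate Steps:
$J{\left(w,X \right)} = \frac{1}{-5 + w}$
$x{\left(T \right)} = - \frac{33}{2} - \frac{T}{2}$ ($x{\left(T \right)} = - \frac{T + 33}{2} = - \frac{33 + T}{2} = - \frac{33}{2} - \frac{T}{2}$)
$Z = - \frac{1}{3}$ ($Z = - \frac{1}{-5 + 8} = - \frac{1}{3} \approx -0.33333$)
$t{\left(s \right)} = s + s^{2}$ ($t{\left(s \right)} = s^{2} + s = s + s^{2}$)
$x{\left(d \right)} - t{\left(Z \right)} = \left(- \frac{33}{2} - 31\right) - - \frac{1 - \frac{1}{3}}{3} = \left(- \frac{33}{2} - 31\right) - \left(- \frac{1}{3}\right) \frac{2}{3} = - \frac{95}{2} - - \frac{2}{9} = - \frac{95}{2} + \frac{2}{9} = - \frac{851}{18}$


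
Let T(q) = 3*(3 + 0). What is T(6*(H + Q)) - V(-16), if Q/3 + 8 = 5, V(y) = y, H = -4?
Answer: 25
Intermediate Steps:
Q = -9 (Q = -24 + 3*5 = -24 + 15 = -9)
T(q) = 9 (T(q) = 3*3 = 9)
T(6*(H + Q)) - V(-16) = 9 - 1*(-16) = 9 + 16 = 25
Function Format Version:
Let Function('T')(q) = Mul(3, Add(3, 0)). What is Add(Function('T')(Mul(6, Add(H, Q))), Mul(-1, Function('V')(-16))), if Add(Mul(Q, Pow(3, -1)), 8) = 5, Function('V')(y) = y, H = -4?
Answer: 25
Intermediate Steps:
Q = -9 (Q = Add(-24, Mul(3, 5)) = Add(-24, 15) = -9)
Function('T')(q) = 9 (Function('T')(q) = Mul(3, 3) = 9)
Add(Function('T')(Mul(6, Add(H, Q))), Mul(-1, Function('V')(-16))) = Add(9, Mul(-1, -16)) = Add(9, 16) = 25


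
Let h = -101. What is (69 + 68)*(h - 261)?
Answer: -49594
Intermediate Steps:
(69 + 68)*(h - 261) = (69 + 68)*(-101 - 261) = 137*(-362) = -49594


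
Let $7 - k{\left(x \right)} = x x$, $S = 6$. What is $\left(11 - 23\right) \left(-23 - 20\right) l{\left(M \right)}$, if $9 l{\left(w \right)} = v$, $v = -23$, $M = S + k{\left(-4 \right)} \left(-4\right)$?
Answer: $- \frac{3956}{3} \approx -1318.7$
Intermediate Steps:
$k{\left(x \right)} = 7 - x^{2}$ ($k{\left(x \right)} = 7 - x x = 7 - x^{2}$)
$M = 42$ ($M = 6 + \left(7 - \left(-4\right)^{2}\right) \left(-4\right) = 6 + \left(7 - 16\right) \left(-4\right) = 6 - -36 = 6 + 36 = 42$)
$l{\left(w \right)} = - \frac{23}{9}$ ($l{\left(w \right)} = \frac{1}{9} \left(-23\right) = - \frac{23}{9}$)
$\left(11 - 23\right) \left(-23 - 20\right) l{\left(M \right)} = \left(11 - 23\right) \left(-23 - 20\right) \left(- \frac{23}{9}\right) = \left(-12\right) \left(-43\right) \left(- \frac{23}{9}\right) = 516 \left(- \frac{23}{9}\right) = - \frac{3956}{3}$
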